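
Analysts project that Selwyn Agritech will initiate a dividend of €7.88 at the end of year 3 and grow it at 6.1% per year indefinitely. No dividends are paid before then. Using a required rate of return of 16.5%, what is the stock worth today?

€55.83

Deferred-dividend DDM. At t=2 the remaining stream is a growing perpetuity with first payment D_3 = 7.88.
V_2 = D_3/(r−g) = 7.88/(0.165−0.061) = 75.7692
P₀ = V_2/(1+r)^2 = 75.7692/(1+0.165)^2 = 55.8266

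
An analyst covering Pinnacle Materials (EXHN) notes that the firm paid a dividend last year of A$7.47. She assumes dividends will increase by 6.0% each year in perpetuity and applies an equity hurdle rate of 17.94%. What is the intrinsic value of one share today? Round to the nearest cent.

Gordon growth model: P₀ = D₁/(r − g). D₁ = 7.47 × (1 + 0.06) = 7.9182.
P₀ = 7.9182 / (0.1794 − 0.06) = 7.9182 / 0.1194 = 66.3166

A$66.32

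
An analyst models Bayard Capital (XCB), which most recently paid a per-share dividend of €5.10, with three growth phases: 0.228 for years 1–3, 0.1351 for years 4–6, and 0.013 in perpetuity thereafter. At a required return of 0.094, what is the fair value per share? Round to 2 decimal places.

Three-stage DDM. Project D₁…D_6; terminal Gordon value at t=6 with g = 0.013; discount at r = 0.094.
D_1 = 6.2628
D_2 = 7.6907
D_3 = 9.4442
D_4 = 10.7201
D_5 = 12.1684
D_6 = 13.8124
TV_6 = 13.9919/(0.094−0.013) = 172.7397
P₀ = Σ Dₜ/(1+r)ᵗ + TV_6/(1+r)^6 = 143.4294

€143.43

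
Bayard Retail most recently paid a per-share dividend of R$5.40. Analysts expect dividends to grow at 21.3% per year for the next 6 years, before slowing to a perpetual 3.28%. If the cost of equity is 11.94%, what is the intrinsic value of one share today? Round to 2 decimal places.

Two-stage DDM. Project D₁…D_6 at 0.213, terminal growth 0.0328, discount at r = 0.1194.
D_1 = 6.5502
D_2 = 7.9454
D_3 = 9.6378
D_4 = 11.6906
D_5 = 14.1807
D_6 = 17.2012
Terminal value at t=6: TV = D_7/(r−g) = 17.7654/(0.1194−0.0328) = 205.1431
P₀ = 6.5502/(1+0.1194)^1 + 7.9454/(1+0.1194)^2 + 9.6378/(1+0.1194)^3 + 11.6906/(1+0.1194)^4 + 14.1807/(1+0.1194)^5 + 17.2012/(1+0.1194)^6 + 205.1431/(1+0.1194)^6 = 147.5863

R$147.59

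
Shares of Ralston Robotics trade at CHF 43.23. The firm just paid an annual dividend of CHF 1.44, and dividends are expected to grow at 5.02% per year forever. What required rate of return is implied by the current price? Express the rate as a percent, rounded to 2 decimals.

8.52%

Rearranging the constant-growth DDM: r = D₁/P₀ + g.
D₁ = 1.44 × (1 + 0.0502) = 1.5123.
r = 1.5123 / 43.23 + 0.0502 = 0.03498 + 0.0502 = 0.08518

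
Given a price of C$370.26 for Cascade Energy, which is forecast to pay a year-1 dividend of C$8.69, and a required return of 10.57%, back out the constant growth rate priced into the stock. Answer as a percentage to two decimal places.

From P₀ = D₁/(r − g), the implied growth is g = r − D₁/P₀.
g = 0.1057 − 8.69/370.26 = 0.1057 − 0.02347 = 0.08223

8.22%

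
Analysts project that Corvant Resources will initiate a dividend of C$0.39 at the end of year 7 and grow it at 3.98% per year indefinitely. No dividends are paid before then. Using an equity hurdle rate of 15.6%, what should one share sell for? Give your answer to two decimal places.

C$1.41

Deferred-dividend DDM. At t=6 the remaining stream is a growing perpetuity with first payment D_7 = 0.39.
V_6 = D_7/(r−g) = 0.39/(0.156−0.0398) = 3.3563
P₀ = V_6/(1+r)^6 = 3.3563/(1+0.156)^6 = 1.4064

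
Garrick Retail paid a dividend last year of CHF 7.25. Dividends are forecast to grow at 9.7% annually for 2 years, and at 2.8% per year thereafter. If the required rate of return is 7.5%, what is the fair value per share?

Two-stage DDM. Project D₁…D_2 at 0.097, terminal growth 0.028, discount at r = 0.075.
D_1 = 7.9532
D_2 = 8.7247
Terminal value at t=2: TV = D_3/(r−g) = 8.9690/(0.075−0.028) = 190.8299
P₀ = 7.9532/(1+0.075)^1 + 8.7247/(1+0.075)^2 + 190.8299/(1+0.075)^2 = 180.0795

CHF 180.08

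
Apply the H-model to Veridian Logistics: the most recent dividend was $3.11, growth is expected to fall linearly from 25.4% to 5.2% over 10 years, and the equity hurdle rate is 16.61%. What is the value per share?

H-model: P₀ = D₀[(1+g_L) + H(g_S−g_L)]/(r−g_L), with H = 10/2 = 5.
P₀ = 3.11 × [(1+0.052) + 5×(0.254−0.052)] / (0.1661−0.052)
   = 3.11 × 2.0620 / 0.1141 = 56.2035

$56.20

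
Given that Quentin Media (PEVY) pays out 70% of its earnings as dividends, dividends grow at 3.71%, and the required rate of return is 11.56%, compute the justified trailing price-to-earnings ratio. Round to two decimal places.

9.25

Justified trailing P/E = b(1+g)/(r−g) = 0.70×(1+0.0371)/(0.1156−0.0371) = 9.2480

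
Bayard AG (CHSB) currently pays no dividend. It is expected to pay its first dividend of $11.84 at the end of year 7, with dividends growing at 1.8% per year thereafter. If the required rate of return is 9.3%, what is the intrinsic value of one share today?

$92.59

Deferred-dividend DDM. At t=6 the remaining stream is a growing perpetuity with first payment D_7 = 11.84.
V_6 = D_7/(r−g) = 11.84/(0.093−0.018) = 157.8667
P₀ = V_6/(1+r)^6 = 157.8667/(1+0.093)^6 = 92.5911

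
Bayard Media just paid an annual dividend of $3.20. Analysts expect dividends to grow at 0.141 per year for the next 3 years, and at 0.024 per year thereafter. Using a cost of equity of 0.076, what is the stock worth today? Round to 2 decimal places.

Two-stage DDM. Project D₁…D_3 at 0.141, terminal growth 0.024, discount at r = 0.076.
D_1 = 3.6512
D_2 = 4.1660
D_3 = 4.7534
Terminal value at t=3: TV = D_4/(r−g) = 4.8675/(0.076−0.024) = 93.6060
P₀ = 3.6512/(1+0.076)^1 + 4.1660/(1+0.076)^2 + 4.7534/(1+0.076)^3 + 93.6060/(1+0.076)^3 = 85.9465

$85.95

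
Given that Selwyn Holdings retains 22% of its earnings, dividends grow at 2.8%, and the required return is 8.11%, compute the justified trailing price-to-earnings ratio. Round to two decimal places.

Payout ratio b = 1 − 0.22 = 0.78.
Justified trailing P/E = b(1+g)/(r−g) = 0.78×(1+0.028)/(0.0811−0.028) = 15.1006

15.10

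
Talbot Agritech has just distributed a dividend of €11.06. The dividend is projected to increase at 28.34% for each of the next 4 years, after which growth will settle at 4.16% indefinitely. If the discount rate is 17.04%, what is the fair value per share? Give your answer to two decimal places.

Two-stage DDM. Project D₁…D_4 at 0.2834, terminal growth 0.0416, discount at r = 0.1704.
D_1 = 14.1944
D_2 = 18.2171
D_3 = 23.3798
D_4 = 30.0057
Terminal value at t=4: TV = D_5/(r−g) = 31.2539/(0.1704−0.0416) = 242.6545
P₀ = 14.1944/(1+0.1704)^1 + 18.2171/(1+0.1704)^2 + 23.3798/(1+0.1704)^3 + 30.0057/(1+0.1704)^4 + 242.6545/(1+0.1704)^4 = 185.3156

€185.32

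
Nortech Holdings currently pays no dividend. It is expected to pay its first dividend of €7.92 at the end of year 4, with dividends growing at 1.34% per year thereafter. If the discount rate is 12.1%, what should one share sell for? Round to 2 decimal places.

€52.25

Deferred-dividend DDM. At t=3 the remaining stream is a growing perpetuity with first payment D_4 = 7.92.
V_3 = D_4/(r−g) = 7.92/(0.121−0.0134) = 73.6059
P₀ = V_3/(1+r)^3 = 73.6059/(1+0.121)^3 = 52.2512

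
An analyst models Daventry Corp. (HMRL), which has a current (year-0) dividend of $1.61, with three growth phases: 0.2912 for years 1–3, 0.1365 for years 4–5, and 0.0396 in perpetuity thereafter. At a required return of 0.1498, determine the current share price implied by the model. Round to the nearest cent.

Three-stage DDM. Project D₁…D_5; terminal Gordon value at t=5 with g = 0.0396; discount at r = 0.1498.
D_1 = 2.0788
D_2 = 2.6842
D_3 = 3.4658
D_4 = 3.9389
D_5 = 4.4766
TV_5 = 4.6538/(0.1498−0.0396) = 42.2309
P₀ = Σ Dₜ/(1+r)ᵗ + TV_5/(1+r)^5 = 31.6141

$31.61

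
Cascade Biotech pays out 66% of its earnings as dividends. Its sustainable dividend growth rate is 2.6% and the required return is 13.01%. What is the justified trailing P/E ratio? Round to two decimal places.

Justified trailing P/E = b(1+g)/(r−g) = 0.66×(1+0.026)/(0.1301−0.026) = 6.5049

6.50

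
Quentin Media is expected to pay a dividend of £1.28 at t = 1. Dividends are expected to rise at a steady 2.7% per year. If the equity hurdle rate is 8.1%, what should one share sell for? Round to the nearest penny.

£23.70

Gordon growth model: P₀ = D₁/(r − g), with D₁ = 1.28 given directly.
P₀ = 1.2800 / (0.081 − 0.027) = 1.2800 / 0.054 = 23.7037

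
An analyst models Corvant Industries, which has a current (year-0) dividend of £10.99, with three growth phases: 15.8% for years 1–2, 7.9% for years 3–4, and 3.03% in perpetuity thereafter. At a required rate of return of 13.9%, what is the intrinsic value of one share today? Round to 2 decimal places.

Three-stage DDM. Project D₁…D_4; terminal Gordon value at t=4 with g = 0.0303; discount at r = 0.139.
D_1 = 12.7264
D_2 = 14.7372
D_3 = 15.9014
D_4 = 17.1576
TV_4 = 17.6775/(0.139−0.0303) = 162.6267
P₀ = Σ Dₜ/(1+r)ᵗ + TV_4/(1+r)^4 = 140.1154

£140.12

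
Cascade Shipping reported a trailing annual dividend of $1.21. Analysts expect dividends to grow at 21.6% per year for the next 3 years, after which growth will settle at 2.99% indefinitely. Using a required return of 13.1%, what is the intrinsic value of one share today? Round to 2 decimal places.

$19.52

Two-stage DDM. Project D₁…D_3 at 0.216, terminal growth 0.0299, discount at r = 0.131.
D_1 = 1.4714
D_2 = 1.7892
D_3 = 2.1756
Terminal value at t=3: TV = D_4/(r−g) = 2.2407/(0.131−0.0299) = 22.1631
P₀ = 1.4714/(1+0.131)^1 + 1.7892/(1+0.131)^2 + 2.1756/(1+0.131)^3 + 22.1631/(1+0.131)^3 = 19.5229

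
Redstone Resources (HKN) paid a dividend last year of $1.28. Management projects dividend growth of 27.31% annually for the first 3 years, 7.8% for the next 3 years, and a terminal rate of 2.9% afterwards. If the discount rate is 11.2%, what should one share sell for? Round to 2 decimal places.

$32.18

Three-stage DDM. Project D₁…D_6; terminal Gordon value at t=6 with g = 0.029; discount at r = 0.112.
D_1 = 1.6296
D_2 = 2.0746
D_3 = 2.6412
D_4 = 2.8472
D_5 = 3.0693
D_6 = 3.3087
TV_6 = 3.4046/(0.112−0.029) = 41.0196
P₀ = Σ Dₜ/(1+r)ᵗ + TV_6/(1+r)^6 = 32.1763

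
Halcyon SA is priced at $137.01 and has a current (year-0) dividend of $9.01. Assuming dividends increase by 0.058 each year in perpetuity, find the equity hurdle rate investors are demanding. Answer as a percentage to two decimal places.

12.76%

Rearranging the constant-growth DDM: r = D₁/P₀ + g.
D₁ = 9.01 × (1 + 0.058) = 9.5326.
r = 9.5326 / 137.01 + 0.058 = 0.06958 + 0.058 = 0.12758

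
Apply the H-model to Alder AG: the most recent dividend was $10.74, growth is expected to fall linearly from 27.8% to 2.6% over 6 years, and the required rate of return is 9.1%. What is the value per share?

H-model: P₀ = D₀[(1+g_L) + H(g_S−g_L)]/(r−g_L), with H = 6/2 = 3.
P₀ = 10.74 × [(1+0.026) + 3×(0.278−0.026)] / (0.091−0.026)
   = 10.74 × 1.7820 / 0.065 = 294.4412

$294.44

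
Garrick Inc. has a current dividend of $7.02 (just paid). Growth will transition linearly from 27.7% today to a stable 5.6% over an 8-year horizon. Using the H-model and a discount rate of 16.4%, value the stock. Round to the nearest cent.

$126.10

H-model: P₀ = D₀[(1+g_L) + H(g_S−g_L)]/(r−g_L), with H = 8/2 = 4.
P₀ = 7.02 × [(1+0.056) + 4×(0.277−0.056)] / (0.164−0.056)
   = 7.02 × 1.9400 / 0.108 = 126.1000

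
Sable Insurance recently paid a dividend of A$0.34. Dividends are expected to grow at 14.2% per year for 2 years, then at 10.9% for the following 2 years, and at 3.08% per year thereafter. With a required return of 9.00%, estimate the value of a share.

Three-stage DDM. Project D₁…D_4; terminal Gordon value at t=4 with g = 0.0308; discount at r = 0.09.
D_1 = 0.3883
D_2 = 0.4434
D_3 = 0.4917
D_4 = 0.5453
TV_4 = 0.5621/(0.09−0.0308) = 9.4957
P₀ = Σ Dₜ/(1+r)ᵗ + TV_4/(1+r)^4 = 8.2225

A$8.22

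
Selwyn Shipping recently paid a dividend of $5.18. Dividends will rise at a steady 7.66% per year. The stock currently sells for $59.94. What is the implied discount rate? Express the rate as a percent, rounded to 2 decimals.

16.96%

Rearranging the constant-growth DDM: r = D₁/P₀ + g.
D₁ = 5.18 × (1 + 0.0766) = 5.5768.
r = 5.5768 / 59.94 + 0.0766 = 0.09304 + 0.0766 = 0.16964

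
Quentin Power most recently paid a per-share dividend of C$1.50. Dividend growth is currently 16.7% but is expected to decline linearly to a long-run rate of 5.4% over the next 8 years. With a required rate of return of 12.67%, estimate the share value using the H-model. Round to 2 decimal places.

C$31.07

H-model: P₀ = D₀[(1+g_L) + H(g_S−g_L)]/(r−g_L), with H = 8/2 = 4.
P₀ = 1.50 × [(1+0.054) + 4×(0.167−0.054)] / (0.1267−0.054)
   = 1.50 × 1.5060 / 0.0727 = 31.0729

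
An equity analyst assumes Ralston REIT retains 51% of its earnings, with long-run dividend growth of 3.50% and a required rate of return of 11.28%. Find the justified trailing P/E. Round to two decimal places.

Payout ratio b = 1 − 0.51 = 0.49.
Justified trailing P/E = b(1+g)/(r−g) = 0.49×(1+0.035)/(0.1128−0.035) = 6.5186

6.52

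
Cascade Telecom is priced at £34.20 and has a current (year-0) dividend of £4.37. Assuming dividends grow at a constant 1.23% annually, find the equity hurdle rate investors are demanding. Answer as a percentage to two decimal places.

14.16%

Rearranging the constant-growth DDM: r = D₁/P₀ + g.
D₁ = 4.37 × (1 + 0.0123) = 4.4238.
r = 4.4238 / 34.20 + 0.0123 = 0.12935 + 0.0123 = 0.14165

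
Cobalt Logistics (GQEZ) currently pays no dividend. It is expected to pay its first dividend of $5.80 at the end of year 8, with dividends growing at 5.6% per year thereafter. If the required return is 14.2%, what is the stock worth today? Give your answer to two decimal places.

Deferred-dividend DDM. At t=7 the remaining stream is a growing perpetuity with first payment D_8 = 5.80.
V_7 = D_8/(r−g) = 5.80/(0.142−0.056) = 67.4419
P₀ = V_7/(1+r)^7 = 67.4419/(1+0.142)^7 = 26.6236

$26.62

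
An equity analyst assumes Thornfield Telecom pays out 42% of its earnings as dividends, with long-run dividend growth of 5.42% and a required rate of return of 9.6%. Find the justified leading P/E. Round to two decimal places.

Justified leading P/E = b/(r−g) = 0.42/(0.096−0.0542) = 10.0478

10.05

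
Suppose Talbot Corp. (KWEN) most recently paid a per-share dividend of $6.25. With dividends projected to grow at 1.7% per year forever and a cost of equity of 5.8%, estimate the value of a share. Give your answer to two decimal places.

$155.03

Gordon growth model: P₀ = D₁/(r − g). D₁ = 6.25 × (1 + 0.017) = 6.3562.
P₀ = 6.3562 / (0.058 − 0.017) = 6.3562 / 0.041 = 155.0305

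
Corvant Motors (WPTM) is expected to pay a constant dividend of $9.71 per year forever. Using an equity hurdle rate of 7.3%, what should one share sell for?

$133.01

Zero-growth DDM (perpetuity): P₀ = D/r = 9.71 / 0.073 = 133.0137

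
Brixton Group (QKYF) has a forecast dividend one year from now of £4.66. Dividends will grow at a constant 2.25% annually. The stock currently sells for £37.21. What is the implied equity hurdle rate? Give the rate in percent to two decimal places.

14.77%

Rearranging the constant-growth DDM: r = D₁/P₀ + g.
r = 4.6600 / 37.21 + 0.0225 = 0.12524 + 0.0225 = 0.14774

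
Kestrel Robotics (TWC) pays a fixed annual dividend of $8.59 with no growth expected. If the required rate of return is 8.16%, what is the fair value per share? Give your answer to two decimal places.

$105.27

Zero-growth DDM (perpetuity): P₀ = D/r = 8.59 / 0.0816 = 105.2696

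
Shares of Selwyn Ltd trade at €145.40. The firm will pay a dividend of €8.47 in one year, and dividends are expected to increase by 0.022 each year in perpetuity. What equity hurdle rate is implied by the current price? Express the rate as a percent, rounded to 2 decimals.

8.03%

Rearranging the constant-growth DDM: r = D₁/P₀ + g.
r = 8.4700 / 145.40 + 0.022 = 0.05825 + 0.022 = 0.08025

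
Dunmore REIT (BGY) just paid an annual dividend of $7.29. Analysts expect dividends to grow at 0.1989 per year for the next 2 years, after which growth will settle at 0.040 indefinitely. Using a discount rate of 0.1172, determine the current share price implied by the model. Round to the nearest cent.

$129.31

Two-stage DDM. Project D₁…D_2 at 0.1989, terminal growth 0.04, discount at r = 0.1172.
D_1 = 8.7400
D_2 = 10.4784
Terminal value at t=2: TV = D_3/(r−g) = 10.8975/(0.1172−0.04) = 141.1593
P₀ = 8.7400/(1+0.1172)^1 + 10.4784/(1+0.1172)^2 + 141.1593/(1+0.1172)^2 = 129.3144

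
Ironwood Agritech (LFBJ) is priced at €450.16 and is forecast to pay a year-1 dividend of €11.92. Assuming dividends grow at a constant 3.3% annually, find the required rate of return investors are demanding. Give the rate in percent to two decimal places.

5.95%

Rearranging the constant-growth DDM: r = D₁/P₀ + g.
r = 11.9200 / 450.16 + 0.033 = 0.02648 + 0.033 = 0.05948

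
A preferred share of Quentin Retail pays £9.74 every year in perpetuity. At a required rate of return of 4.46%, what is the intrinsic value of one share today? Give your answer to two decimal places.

Zero-growth DDM (perpetuity): P₀ = D/r = 9.74 / 0.0446 = 218.3857

£218.39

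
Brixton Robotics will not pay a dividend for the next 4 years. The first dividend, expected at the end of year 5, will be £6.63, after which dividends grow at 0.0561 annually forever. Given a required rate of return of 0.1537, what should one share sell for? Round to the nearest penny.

£38.34

Deferred-dividend DDM. At t=4 the remaining stream is a growing perpetuity with first payment D_5 = 6.63.
V_4 = D_5/(r−g) = 6.63/(0.1537−0.0561) = 67.9303
P₀ = V_4/(1+r)^4 = 67.9303/(1+0.1537)^4 = 38.3435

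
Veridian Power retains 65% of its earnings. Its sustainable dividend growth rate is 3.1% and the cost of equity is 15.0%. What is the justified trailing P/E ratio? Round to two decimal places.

3.03

Payout ratio b = 1 − 0.65 = 0.35.
Justified trailing P/E = b(1+g)/(r−g) = 0.35×(1+0.031)/(0.15−0.031) = 3.0324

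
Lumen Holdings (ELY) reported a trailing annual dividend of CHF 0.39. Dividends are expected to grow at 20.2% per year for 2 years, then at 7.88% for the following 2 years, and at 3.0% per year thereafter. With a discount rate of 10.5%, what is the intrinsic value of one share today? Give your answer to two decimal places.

CHF 7.82

Three-stage DDM. Project D₁…D_4; terminal Gordon value at t=4 with g = 0.03; discount at r = 0.105.
D_1 = 0.4688
D_2 = 0.5635
D_3 = 0.6079
D_4 = 0.6558
TV_4 = 0.6754/(0.105−0.03) = 9.0060
P₀ = Σ Dₜ/(1+r)ᵗ + TV_4/(1+r)^4 = 7.8167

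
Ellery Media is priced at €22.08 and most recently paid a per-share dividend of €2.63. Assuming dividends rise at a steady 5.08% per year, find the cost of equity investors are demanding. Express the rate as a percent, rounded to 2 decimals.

Rearranging the constant-growth DDM: r = D₁/P₀ + g.
D₁ = 2.63 × (1 + 0.0508) = 2.7636.
r = 2.7636 / 22.08 + 0.0508 = 0.12516 + 0.0508 = 0.17596

17.60%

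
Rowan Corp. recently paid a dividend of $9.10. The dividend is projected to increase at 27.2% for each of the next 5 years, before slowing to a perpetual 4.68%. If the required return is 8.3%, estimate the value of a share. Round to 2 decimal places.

Two-stage DDM. Project D₁…D_5 at 0.272, terminal growth 0.0468, discount at r = 0.083.
D_1 = 11.5752
D_2 = 14.7237
D_3 = 18.7285
D_4 = 23.8226
D_5 = 30.3024
Terminal value at t=5: TV = D_6/(r−g) = 31.7205/(0.083−0.0468) = 876.2582
P₀ = 11.5752/(1+0.083)^1 + 14.7237/(1+0.083)^2 + 18.7285/(1+0.083)^3 + 23.8226/(1+0.083)^4 + 30.3024/(1+0.083)^5 + 876.2582/(1+0.083)^5 = 663.7942

$663.79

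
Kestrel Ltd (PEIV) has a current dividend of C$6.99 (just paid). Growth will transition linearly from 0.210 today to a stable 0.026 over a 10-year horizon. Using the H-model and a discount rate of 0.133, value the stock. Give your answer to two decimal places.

H-model: P₀ = D₀[(1+g_L) + H(g_S−g_L)]/(r−g_L), with H = 10/2 = 5.
P₀ = 6.99 × [(1+0.026) + 5×(0.21−0.026)] / (0.133−0.026)
   = 6.99 × 1.9460 / 0.107 = 127.1265

C$127.13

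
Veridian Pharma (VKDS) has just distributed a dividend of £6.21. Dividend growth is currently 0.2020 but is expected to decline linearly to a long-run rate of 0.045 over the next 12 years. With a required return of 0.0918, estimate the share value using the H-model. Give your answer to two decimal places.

H-model: P₀ = D₀[(1+g_L) + H(g_S−g_L)]/(r−g_L), with H = 12/2 = 6.
P₀ = 6.21 × [(1+0.045) + 6×(0.202−0.045)] / (0.0918−0.045)
   = 6.21 × 1.9870 / 0.0468 = 263.6596

£263.66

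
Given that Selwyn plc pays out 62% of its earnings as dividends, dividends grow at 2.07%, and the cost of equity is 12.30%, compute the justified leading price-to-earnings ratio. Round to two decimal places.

6.06

Justified leading P/E = b/(r−g) = 0.62/(0.123−0.0207) = 6.0606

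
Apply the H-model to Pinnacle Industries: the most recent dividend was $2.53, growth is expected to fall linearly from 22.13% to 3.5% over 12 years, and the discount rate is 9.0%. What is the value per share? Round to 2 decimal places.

$99.03

H-model: P₀ = D₀[(1+g_L) + H(g_S−g_L)]/(r−g_L), with H = 12/2 = 6.
P₀ = 2.53 × [(1+0.035) + 6×(0.2213−0.035)] / (0.09−0.035)
   = 2.53 × 2.1528 / 0.055 = 99.0288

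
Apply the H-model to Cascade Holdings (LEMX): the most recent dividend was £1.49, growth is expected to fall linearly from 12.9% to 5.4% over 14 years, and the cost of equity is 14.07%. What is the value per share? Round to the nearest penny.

£27.14

H-model: P₀ = D₀[(1+g_L) + H(g_S−g_L)]/(r−g_L), with H = 14/2 = 7.
P₀ = 1.49 × [(1+0.054) + 7×(0.129−0.054)] / (0.1407−0.054)
   = 1.49 × 1.5790 / 0.0867 = 27.1362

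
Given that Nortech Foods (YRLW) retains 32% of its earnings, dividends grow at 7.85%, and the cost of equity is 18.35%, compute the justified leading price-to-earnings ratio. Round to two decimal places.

Payout ratio b = 1 − 0.32 = 0.68.
Justified leading P/E = b/(r−g) = 0.68/(0.1835−0.0785) = 6.4762

6.48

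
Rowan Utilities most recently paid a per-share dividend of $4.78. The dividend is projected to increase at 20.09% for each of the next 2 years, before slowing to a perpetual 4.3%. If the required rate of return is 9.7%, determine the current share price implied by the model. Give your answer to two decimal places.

$121.60

Two-stage DDM. Project D₁…D_2 at 0.2009, terminal growth 0.043, discount at r = 0.097.
D_1 = 5.7403
D_2 = 6.8935
Terminal value at t=2: TV = D_3/(r−g) = 7.1900/(0.097−0.043) = 133.1472
P₀ = 5.7403/(1+0.097)^1 + 6.8935/(1+0.097)^2 + 133.1472/(1+0.097)^2 = 121.6028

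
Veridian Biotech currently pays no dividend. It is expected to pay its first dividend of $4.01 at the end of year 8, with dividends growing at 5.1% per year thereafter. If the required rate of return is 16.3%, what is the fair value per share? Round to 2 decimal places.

Deferred-dividend DDM. At t=7 the remaining stream is a growing perpetuity with first payment D_8 = 4.01.
V_7 = D_8/(r−g) = 4.01/(0.163−0.051) = 35.8036
P₀ = V_7/(1+r)^7 = 35.8036/(1+0.163)^7 = 12.4414

$12.44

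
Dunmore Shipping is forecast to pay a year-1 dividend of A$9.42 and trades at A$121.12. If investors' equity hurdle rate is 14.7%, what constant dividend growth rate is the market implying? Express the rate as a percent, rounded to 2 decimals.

From P₀ = D₁/(r − g), the implied growth is g = r − D₁/P₀.
g = 0.147 − 9.42/121.12 = 0.147 − 0.07777 = 0.06923

6.92%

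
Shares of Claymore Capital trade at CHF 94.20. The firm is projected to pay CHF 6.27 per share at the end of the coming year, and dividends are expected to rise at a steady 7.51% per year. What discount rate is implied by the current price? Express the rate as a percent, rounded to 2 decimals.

Rearranging the constant-growth DDM: r = D₁/P₀ + g.
r = 6.2700 / 94.20 + 0.0751 = 0.06656 + 0.0751 = 0.14166

14.17%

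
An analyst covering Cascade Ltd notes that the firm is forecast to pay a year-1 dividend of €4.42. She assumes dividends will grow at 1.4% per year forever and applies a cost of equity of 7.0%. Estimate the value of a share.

Gordon growth model: P₀ = D₁/(r − g), with D₁ = 4.42 given directly.
P₀ = 4.4200 / (0.07 − 0.014) = 4.4200 / 0.056 = 78.9286

€78.93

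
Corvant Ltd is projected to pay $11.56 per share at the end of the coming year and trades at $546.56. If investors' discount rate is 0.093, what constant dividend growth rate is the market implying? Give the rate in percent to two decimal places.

7.18%

From P₀ = D₁/(r − g), the implied growth is g = r − D₁/P₀.
g = 0.093 − 11.56/546.56 = 0.093 − 0.02115 = 0.07185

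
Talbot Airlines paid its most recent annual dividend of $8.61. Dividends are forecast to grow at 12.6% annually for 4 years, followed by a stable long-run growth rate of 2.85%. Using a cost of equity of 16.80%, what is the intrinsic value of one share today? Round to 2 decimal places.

Two-stage DDM. Project D₁…D_4 at 0.126, terminal growth 0.0285, discount at r = 0.168.
D_1 = 9.6949
D_2 = 10.9164
D_3 = 12.2919
D_4 = 13.8407
Terminal value at t=4: TV = D_5/(r−g) = 14.2351/(0.168−0.0285) = 102.0438
P₀ = 9.6949/(1+0.168)^1 + 10.9164/(1+0.168)^2 + 12.2919/(1+0.168)^3 + 13.8407/(1+0.168)^4 + 102.0438/(1+0.168)^4 = 86.2829

$86.28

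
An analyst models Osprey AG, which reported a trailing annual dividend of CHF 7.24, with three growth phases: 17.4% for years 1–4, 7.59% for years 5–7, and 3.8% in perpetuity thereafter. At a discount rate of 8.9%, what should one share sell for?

Three-stage DDM. Project D₁…D_7; terminal Gordon value at t=7 with g = 0.038; discount at r = 0.089.
D_1 = 8.4998
D_2 = 9.9787
D_3 = 11.7150
D_4 = 13.7534
D_5 = 14.7973
D_6 = 15.9204
D_7 = 17.1288
TV_7 = 17.7797/(0.089−0.038) = 348.6212
P₀ = Σ Dₜ/(1+r)ᵗ + TV_7/(1+r)^7 = 255.6438

CHF 255.64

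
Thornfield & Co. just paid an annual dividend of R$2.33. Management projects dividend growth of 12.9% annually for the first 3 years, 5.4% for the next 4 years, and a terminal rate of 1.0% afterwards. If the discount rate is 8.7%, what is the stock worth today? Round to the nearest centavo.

R$47.49

Three-stage DDM. Project D₁…D_7; terminal Gordon value at t=7 with g = 0.01; discount at r = 0.087.
D_1 = 2.6306
D_2 = 2.9699
D_3 = 3.3530
D_4 = 3.5341
D_5 = 3.7249
D_6 = 3.9261
D_7 = 4.1381
TV_7 = 4.1795/(0.087−0.01) = 54.2789
P₀ = Σ Dₜ/(1+r)ᵗ + TV_7/(1+r)^7 = 47.4888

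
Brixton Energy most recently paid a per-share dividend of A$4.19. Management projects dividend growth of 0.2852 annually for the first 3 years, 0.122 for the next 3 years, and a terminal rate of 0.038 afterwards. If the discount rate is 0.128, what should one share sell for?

A$105.15

Three-stage DDM. Project D₁…D_6; terminal Gordon value at t=6 with g = 0.038; discount at r = 0.128.
D_1 = 5.3850
D_2 = 6.9208
D_3 = 8.8946
D_4 = 9.9797
D_5 = 11.1973
D_6 = 12.5633
TV_6 = 13.0407/(0.128−0.038) = 144.8971
P₀ = Σ Dₜ/(1+r)ᵗ + TV_6/(1+r)^6 = 105.1455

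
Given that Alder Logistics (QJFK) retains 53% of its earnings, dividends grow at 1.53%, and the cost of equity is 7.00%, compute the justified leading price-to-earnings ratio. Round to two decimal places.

Payout ratio b = 1 − 0.53 = 0.47.
Justified leading P/E = b/(r−g) = 0.47/(0.07−0.0153) = 8.5923

8.59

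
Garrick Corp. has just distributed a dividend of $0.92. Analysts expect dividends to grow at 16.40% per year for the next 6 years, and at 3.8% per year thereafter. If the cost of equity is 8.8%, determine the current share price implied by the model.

$35.68

Two-stage DDM. Project D₁…D_6 at 0.164, terminal growth 0.038, discount at r = 0.088.
D_1 = 1.0709
D_2 = 1.2465
D_3 = 1.4509
D_4 = 1.6889
D_5 = 1.9659
D_6 = 2.2883
Terminal value at t=6: TV = D_7/(r−g) = 2.3752/(0.088−0.038) = 47.5043
P₀ = 1.0709/(1+0.088)^1 + 1.2465/(1+0.088)^2 + 1.4509/(1+0.088)^3 + 1.6889/(1+0.088)^4 + 1.9659/(1+0.088)^5 + 2.2883/(1+0.088)^6 + 47.5043/(1+0.088)^6 = 35.6772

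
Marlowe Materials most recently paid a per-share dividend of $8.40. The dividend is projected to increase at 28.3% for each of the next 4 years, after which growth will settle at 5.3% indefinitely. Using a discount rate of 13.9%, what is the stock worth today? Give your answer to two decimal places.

$211.23

Two-stage DDM. Project D₁…D_4 at 0.283, terminal growth 0.053, discount at r = 0.139.
D_1 = 10.7772
D_2 = 13.8271
D_3 = 17.7402
D_4 = 22.7607
Terminal value at t=4: TV = D_5/(r−g) = 23.9670/(0.139−0.053) = 278.6864
P₀ = 10.7772/(1+0.139)^1 + 13.8271/(1+0.139)^2 + 17.7402/(1+0.139)^3 + 22.7607/(1+0.139)^4 + 278.6864/(1+0.139)^4 = 211.2345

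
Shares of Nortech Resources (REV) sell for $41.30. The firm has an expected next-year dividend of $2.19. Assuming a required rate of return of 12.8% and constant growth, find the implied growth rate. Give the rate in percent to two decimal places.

From P₀ = D₁/(r − g), the implied growth is g = r − D₁/P₀.
g = 0.128 − 2.19/41.30 = 0.128 − 0.05303 = 0.07497

7.50%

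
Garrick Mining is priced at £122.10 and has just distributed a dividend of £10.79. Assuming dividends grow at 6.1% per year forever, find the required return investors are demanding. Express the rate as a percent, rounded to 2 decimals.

15.48%

Rearranging the constant-growth DDM: r = D₁/P₀ + g.
D₁ = 10.79 × (1 + 0.061) = 11.4482.
r = 11.4482 / 122.10 + 0.061 = 0.09376 + 0.061 = 0.15476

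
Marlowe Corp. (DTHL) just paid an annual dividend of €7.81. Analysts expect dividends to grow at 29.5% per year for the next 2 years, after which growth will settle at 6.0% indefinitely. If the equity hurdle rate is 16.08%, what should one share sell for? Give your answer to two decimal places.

€120.65

Two-stage DDM. Project D₁…D_2 at 0.295, terminal growth 0.06, discount at r = 0.1608.
D_1 = 10.1139
D_2 = 13.0976
Terminal value at t=2: TV = D_3/(r−g) = 13.8834/(0.1608−0.06) = 137.7323
P₀ = 10.1139/(1+0.1608)^1 + 13.0976/(1+0.1608)^2 + 137.7323/(1+0.1608)^2 = 120.6496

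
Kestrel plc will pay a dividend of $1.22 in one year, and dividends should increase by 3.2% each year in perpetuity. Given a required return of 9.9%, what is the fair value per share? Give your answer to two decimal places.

$18.21

Gordon growth model: P₀ = D₁/(r − g), with D₁ = 1.22 given directly.
P₀ = 1.2200 / (0.099 − 0.032) = 1.2200 / 0.067 = 18.2090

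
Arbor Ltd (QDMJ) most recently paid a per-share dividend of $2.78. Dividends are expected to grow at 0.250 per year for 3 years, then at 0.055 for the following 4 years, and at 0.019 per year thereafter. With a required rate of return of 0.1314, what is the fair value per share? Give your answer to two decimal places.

$48.54

Three-stage DDM. Project D₁…D_7; terminal Gordon value at t=7 with g = 0.019; discount at r = 0.1314.
D_1 = 3.4750
D_2 = 4.3438
D_3 = 5.4297
D_4 = 5.7283
D_5 = 6.0434
D_6 = 6.3758
D_7 = 6.7264
TV_7 = 6.8542/(0.1314−0.019) = 60.9807
P₀ = Σ Dₜ/(1+r)ᵗ + TV_7/(1+r)^7 = 48.5407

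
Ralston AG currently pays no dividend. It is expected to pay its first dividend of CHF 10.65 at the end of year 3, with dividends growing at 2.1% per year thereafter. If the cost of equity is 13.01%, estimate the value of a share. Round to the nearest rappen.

CHF 76.43

Deferred-dividend DDM. At t=2 the remaining stream is a growing perpetuity with first payment D_3 = 10.65.
V_2 = D_3/(r−g) = 10.65/(0.1301−0.021) = 97.6169
P₀ = V_2/(1+r)^2 = 97.6169/(1+0.1301)^2 = 76.4348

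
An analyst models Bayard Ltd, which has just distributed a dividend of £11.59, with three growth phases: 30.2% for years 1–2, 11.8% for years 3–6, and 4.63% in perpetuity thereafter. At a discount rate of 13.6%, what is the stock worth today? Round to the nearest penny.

Three-stage DDM. Project D₁…D_6; terminal Gordon value at t=6 with g = 0.0463; discount at r = 0.136.
D_1 = 15.0902
D_2 = 19.6474
D_3 = 21.9658
D_4 = 24.5578
D_5 = 27.4556
D_6 = 30.6954
TV_6 = 32.1165/(0.136−0.0463) = 358.0440
P₀ = Σ Dₜ/(1+r)ᵗ + TV_6/(1+r)^6 = 253.6294

£253.63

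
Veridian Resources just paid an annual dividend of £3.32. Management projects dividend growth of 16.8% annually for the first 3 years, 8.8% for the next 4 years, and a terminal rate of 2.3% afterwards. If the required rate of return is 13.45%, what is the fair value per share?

£51.74

Three-stage DDM. Project D₁…D_7; terminal Gordon value at t=7 with g = 0.023; discount at r = 0.1345.
D_1 = 3.8778
D_2 = 4.5292
D_3 = 5.2901
D_4 = 5.7557
D_5 = 6.2622
D_6 = 6.8132
D_7 = 7.4128
TV_7 = 7.5833/(0.1345−0.023) = 68.0116
P₀ = Σ Dₜ/(1+r)ᵗ + TV_7/(1+r)^7 = 51.7419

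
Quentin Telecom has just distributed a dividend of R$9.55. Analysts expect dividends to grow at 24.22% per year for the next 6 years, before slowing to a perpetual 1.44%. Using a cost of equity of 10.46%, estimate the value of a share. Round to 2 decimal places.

Two-stage DDM. Project D₁…D_6 at 0.2422, terminal growth 0.0144, discount at r = 0.1046.
D_1 = 11.8630
D_2 = 14.7362
D_3 = 18.3053
D_4 = 22.7389
D_5 = 28.2463
D_6 = 35.0875
Terminal value at t=6: TV = D_7/(r−g) = 35.5928/(0.1046−0.0144) = 394.5983
P₀ = 11.8630/(1+0.1046)^1 + 14.7362/(1+0.1046)^2 + 18.3053/(1+0.1046)^3 + 22.7389/(1+0.1046)^4 + 28.2463/(1+0.1046)^5 + 35.0875/(1+0.1046)^6 + 394.5983/(1+0.1046)^6 = 305.3983

R$305.40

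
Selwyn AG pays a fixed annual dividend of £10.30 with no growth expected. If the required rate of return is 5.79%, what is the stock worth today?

£177.89

Zero-growth DDM (perpetuity): P₀ = D/r = 10.30 / 0.0579 = 177.8929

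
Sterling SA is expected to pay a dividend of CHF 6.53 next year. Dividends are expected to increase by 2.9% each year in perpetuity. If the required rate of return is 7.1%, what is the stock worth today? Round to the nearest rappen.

CHF 155.48

Gordon growth model: P₀ = D₁/(r − g), with D₁ = 6.53 given directly.
P₀ = 6.5300 / (0.071 − 0.029) = 6.5300 / 0.042 = 155.4762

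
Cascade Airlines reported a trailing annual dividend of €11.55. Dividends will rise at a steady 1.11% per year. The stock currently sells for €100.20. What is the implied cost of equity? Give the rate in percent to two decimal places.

Rearranging the constant-growth DDM: r = D₁/P₀ + g.
D₁ = 11.55 × (1 + 0.0111) = 11.6782.
r = 11.6782 / 100.20 + 0.0111 = 0.11655 + 0.0111 = 0.12765

12.76%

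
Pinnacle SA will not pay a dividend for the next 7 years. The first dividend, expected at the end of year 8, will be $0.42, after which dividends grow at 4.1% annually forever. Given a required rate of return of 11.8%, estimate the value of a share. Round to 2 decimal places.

$2.50

Deferred-dividend DDM. At t=7 the remaining stream is a growing perpetuity with first payment D_8 = 0.42.
V_7 = D_8/(r−g) = 0.42/(0.118−0.041) = 5.4545
P₀ = V_7/(1+r)^7 = 5.4545/(1+0.118)^7 = 2.4984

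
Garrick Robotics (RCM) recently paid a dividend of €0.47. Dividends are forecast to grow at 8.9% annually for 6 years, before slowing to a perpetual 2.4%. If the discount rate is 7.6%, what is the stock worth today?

Two-stage DDM. Project D₁…D_6 at 0.089, terminal growth 0.024, discount at r = 0.076.
D_1 = 0.5118
D_2 = 0.5574
D_3 = 0.6070
D_4 = 0.6610
D_5 = 0.7198
D_6 = 0.7839
Terminal value at t=6: TV = D_7/(r−g) = 0.8027/(0.076−0.024) = 15.4370
P₀ = 0.5118/(1+0.076)^1 + 0.5574/(1+0.076)^2 + 0.6070/(1+0.076)^3 + 0.6610/(1+0.076)^4 + 0.7198/(1+0.076)^5 + 0.7839/(1+0.076)^6 + 15.4370/(1+0.076)^6 = 12.8886

€12.89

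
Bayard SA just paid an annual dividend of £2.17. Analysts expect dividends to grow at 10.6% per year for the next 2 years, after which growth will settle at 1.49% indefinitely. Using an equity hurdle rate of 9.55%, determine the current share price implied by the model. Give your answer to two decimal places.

£32.25

Two-stage DDM. Project D₁…D_2 at 0.106, terminal growth 0.0149, discount at r = 0.0955.
D_1 = 2.4000
D_2 = 2.6544
Terminal value at t=2: TV = D_3/(r−g) = 2.6940/(0.0955−0.0149) = 33.4240
P₀ = 2.4000/(1+0.0955)^1 + 2.6544/(1+0.0955)^2 + 33.4240/(1+0.0955)^2 = 32.2531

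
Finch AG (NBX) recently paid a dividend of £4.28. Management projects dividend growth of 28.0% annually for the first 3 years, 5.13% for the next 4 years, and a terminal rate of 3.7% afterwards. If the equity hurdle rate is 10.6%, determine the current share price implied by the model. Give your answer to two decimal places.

£122.14

Three-stage DDM. Project D₁…D_7; terminal Gordon value at t=7 with g = 0.037; discount at r = 0.106.
D_1 = 5.4784
D_2 = 7.0124
D_3 = 8.9758
D_4 = 9.4363
D_5 = 9.9204
D_6 = 10.4293
D_7 = 10.9643
TV_7 = 11.3700/(0.106−0.037) = 164.7821
P₀ = Σ Dₜ/(1+r)ᵗ + TV_7/(1+r)^7 = 122.1355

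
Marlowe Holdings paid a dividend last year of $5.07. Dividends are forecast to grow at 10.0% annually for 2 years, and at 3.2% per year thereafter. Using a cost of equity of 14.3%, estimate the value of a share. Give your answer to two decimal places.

$53.23

Two-stage DDM. Project D₁…D_2 at 0.1, terminal growth 0.032, discount at r = 0.143.
D_1 = 5.5770
D_2 = 6.1347
Terminal value at t=2: TV = D_3/(r−g) = 6.3310/(0.143−0.032) = 57.0361
P₀ = 5.5770/(1+0.143)^1 + 6.1347/(1+0.143)^2 + 57.0361/(1+0.143)^2 = 53.2323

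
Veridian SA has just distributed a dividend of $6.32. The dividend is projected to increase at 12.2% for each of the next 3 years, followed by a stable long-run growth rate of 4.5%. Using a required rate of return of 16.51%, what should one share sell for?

Two-stage DDM. Project D₁…D_3 at 0.122, terminal growth 0.045, discount at r = 0.1651.
D_1 = 7.0910
D_2 = 7.9561
D_3 = 8.9268
Terminal value at t=3: TV = D_4/(r−g) = 9.3285/(0.1651−0.045) = 77.6728
P₀ = 7.0910/(1+0.1651)^1 + 7.9561/(1+0.1651)^2 + 8.9268/(1+0.1651)^3 + 77.6728/(1+0.1651)^3 = 66.7026

$66.70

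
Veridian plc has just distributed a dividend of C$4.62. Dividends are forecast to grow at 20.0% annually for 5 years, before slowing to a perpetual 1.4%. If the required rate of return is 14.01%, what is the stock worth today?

Two-stage DDM. Project D₁…D_5 at 0.2, terminal growth 0.014, discount at r = 0.1401.
D_1 = 5.5440
D_2 = 6.6528
D_3 = 7.9834
D_4 = 9.5800
D_5 = 11.4960
Terminal value at t=5: TV = D_6/(r−g) = 11.6570/(0.1401−0.014) = 92.4424
P₀ = 5.5440/(1+0.1401)^1 + 6.6528/(1+0.1401)^2 + 7.9834/(1+0.1401)^3 + 9.5800/(1+0.1401)^4 + 11.4960/(1+0.1401)^5 + 92.4424/(1+0.1401)^5 = 74.9969

C$75.00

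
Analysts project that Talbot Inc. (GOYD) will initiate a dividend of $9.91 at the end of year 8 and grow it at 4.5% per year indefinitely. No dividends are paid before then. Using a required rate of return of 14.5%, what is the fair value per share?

Deferred-dividend DDM. At t=7 the remaining stream is a growing perpetuity with first payment D_8 = 9.91.
V_7 = D_8/(r−g) = 9.91/(0.145−0.045) = 99.1000
P₀ = V_7/(1+r)^7 = 99.1000/(1+0.145)^7 = 38.4092

$38.41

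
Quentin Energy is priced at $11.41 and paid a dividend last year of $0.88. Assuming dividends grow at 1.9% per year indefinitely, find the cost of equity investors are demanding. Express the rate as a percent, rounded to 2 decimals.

Rearranging the constant-growth DDM: r = D₁/P₀ + g.
D₁ = 0.88 × (1 + 0.019) = 0.8967.
r = 0.8967 / 11.41 + 0.019 = 0.07859 + 0.019 = 0.09759

9.76%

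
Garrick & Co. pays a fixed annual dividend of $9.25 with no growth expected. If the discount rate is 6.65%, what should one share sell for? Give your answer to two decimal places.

$139.10

Zero-growth DDM (perpetuity): P₀ = D/r = 9.25 / 0.0665 = 139.0977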